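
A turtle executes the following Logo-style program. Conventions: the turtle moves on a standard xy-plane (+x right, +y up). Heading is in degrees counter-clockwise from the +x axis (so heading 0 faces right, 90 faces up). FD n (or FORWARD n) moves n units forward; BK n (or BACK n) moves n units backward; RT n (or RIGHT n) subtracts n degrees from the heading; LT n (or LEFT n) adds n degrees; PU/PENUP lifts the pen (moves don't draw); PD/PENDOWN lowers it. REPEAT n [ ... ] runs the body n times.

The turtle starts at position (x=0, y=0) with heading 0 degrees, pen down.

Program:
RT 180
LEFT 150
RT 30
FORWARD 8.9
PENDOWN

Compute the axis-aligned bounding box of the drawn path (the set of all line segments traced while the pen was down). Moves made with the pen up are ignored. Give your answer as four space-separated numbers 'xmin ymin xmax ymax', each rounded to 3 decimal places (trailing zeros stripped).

Answer: 0 -7.708 4.45 0

Derivation:
Executing turtle program step by step:
Start: pos=(0,0), heading=0, pen down
RT 180: heading 0 -> 180
LT 150: heading 180 -> 330
RT 30: heading 330 -> 300
FD 8.9: (0,0) -> (4.45,-7.708) [heading=300, draw]
PD: pen down
Final: pos=(4.45,-7.708), heading=300, 1 segment(s) drawn

Segment endpoints: x in {0, 4.45}, y in {-7.708, 0}
xmin=0, ymin=-7.708, xmax=4.45, ymax=0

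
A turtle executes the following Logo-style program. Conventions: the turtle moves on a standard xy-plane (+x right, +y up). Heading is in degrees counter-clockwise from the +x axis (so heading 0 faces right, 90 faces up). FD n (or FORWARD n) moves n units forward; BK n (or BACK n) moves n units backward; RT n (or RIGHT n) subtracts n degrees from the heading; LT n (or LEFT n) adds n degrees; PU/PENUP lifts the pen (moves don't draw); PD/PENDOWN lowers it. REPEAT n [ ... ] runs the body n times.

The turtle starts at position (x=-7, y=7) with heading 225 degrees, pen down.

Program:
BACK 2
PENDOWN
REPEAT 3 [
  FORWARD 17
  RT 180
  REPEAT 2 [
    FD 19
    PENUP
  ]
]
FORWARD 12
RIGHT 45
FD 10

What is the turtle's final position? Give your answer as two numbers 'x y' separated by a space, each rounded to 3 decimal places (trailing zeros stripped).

Executing turtle program step by step:
Start: pos=(-7,7), heading=225, pen down
BK 2: (-7,7) -> (-5.586,8.414) [heading=225, draw]
PD: pen down
REPEAT 3 [
  -- iteration 1/3 --
  FD 17: (-5.586,8.414) -> (-17.607,-3.607) [heading=225, draw]
  RT 180: heading 225 -> 45
  REPEAT 2 [
    -- iteration 1/2 --
    FD 19: (-17.607,-3.607) -> (-4.172,9.828) [heading=45, draw]
    PU: pen up
    -- iteration 2/2 --
    FD 19: (-4.172,9.828) -> (9.263,23.263) [heading=45, move]
    PU: pen up
  ]
  -- iteration 2/3 --
  FD 17: (9.263,23.263) -> (21.284,35.284) [heading=45, move]
  RT 180: heading 45 -> 225
  REPEAT 2 [
    -- iteration 1/2 --
    FD 19: (21.284,35.284) -> (7.849,21.849) [heading=225, move]
    PU: pen up
    -- iteration 2/2 --
    FD 19: (7.849,21.849) -> (-5.586,8.414) [heading=225, move]
    PU: pen up
  ]
  -- iteration 3/3 --
  FD 17: (-5.586,8.414) -> (-17.607,-3.607) [heading=225, move]
  RT 180: heading 225 -> 45
  REPEAT 2 [
    -- iteration 1/2 --
    FD 19: (-17.607,-3.607) -> (-4.172,9.828) [heading=45, move]
    PU: pen up
    -- iteration 2/2 --
    FD 19: (-4.172,9.828) -> (9.263,23.263) [heading=45, move]
    PU: pen up
  ]
]
FD 12: (9.263,23.263) -> (17.749,31.749) [heading=45, move]
RT 45: heading 45 -> 0
FD 10: (17.749,31.749) -> (27.749,31.749) [heading=0, move]
Final: pos=(27.749,31.749), heading=0, 3 segment(s) drawn

Answer: 27.749 31.749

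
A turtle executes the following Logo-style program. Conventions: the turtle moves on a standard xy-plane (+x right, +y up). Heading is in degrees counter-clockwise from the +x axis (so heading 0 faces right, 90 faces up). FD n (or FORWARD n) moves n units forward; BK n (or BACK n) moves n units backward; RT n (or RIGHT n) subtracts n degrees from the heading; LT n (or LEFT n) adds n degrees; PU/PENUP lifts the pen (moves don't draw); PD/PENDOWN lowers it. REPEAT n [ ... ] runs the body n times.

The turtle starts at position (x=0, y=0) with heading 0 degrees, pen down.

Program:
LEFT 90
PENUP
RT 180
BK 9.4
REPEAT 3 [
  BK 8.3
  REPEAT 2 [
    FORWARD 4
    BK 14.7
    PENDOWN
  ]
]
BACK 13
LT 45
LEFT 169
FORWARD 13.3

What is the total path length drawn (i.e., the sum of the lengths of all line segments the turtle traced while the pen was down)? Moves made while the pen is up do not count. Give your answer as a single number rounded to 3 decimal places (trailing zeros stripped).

Executing turtle program step by step:
Start: pos=(0,0), heading=0, pen down
LT 90: heading 0 -> 90
PU: pen up
RT 180: heading 90 -> 270
BK 9.4: (0,0) -> (0,9.4) [heading=270, move]
REPEAT 3 [
  -- iteration 1/3 --
  BK 8.3: (0,9.4) -> (0,17.7) [heading=270, move]
  REPEAT 2 [
    -- iteration 1/2 --
    FD 4: (0,17.7) -> (0,13.7) [heading=270, move]
    BK 14.7: (0,13.7) -> (0,28.4) [heading=270, move]
    PD: pen down
    -- iteration 2/2 --
    FD 4: (0,28.4) -> (0,24.4) [heading=270, draw]
    BK 14.7: (0,24.4) -> (0,39.1) [heading=270, draw]
    PD: pen down
  ]
  -- iteration 2/3 --
  BK 8.3: (0,39.1) -> (0,47.4) [heading=270, draw]
  REPEAT 2 [
    -- iteration 1/2 --
    FD 4: (0,47.4) -> (0,43.4) [heading=270, draw]
    BK 14.7: (0,43.4) -> (0,58.1) [heading=270, draw]
    PD: pen down
    -- iteration 2/2 --
    FD 4: (0,58.1) -> (0,54.1) [heading=270, draw]
    BK 14.7: (0,54.1) -> (0,68.8) [heading=270, draw]
    PD: pen down
  ]
  -- iteration 3/3 --
  BK 8.3: (0,68.8) -> (0,77.1) [heading=270, draw]
  REPEAT 2 [
    -- iteration 1/2 --
    FD 4: (0,77.1) -> (0,73.1) [heading=270, draw]
    BK 14.7: (0,73.1) -> (0,87.8) [heading=270, draw]
    PD: pen down
    -- iteration 2/2 --
    FD 4: (0,87.8) -> (0,83.8) [heading=270, draw]
    BK 14.7: (0,83.8) -> (0,98.5) [heading=270, draw]
    PD: pen down
  ]
]
BK 13: (0,98.5) -> (0,111.5) [heading=270, draw]
LT 45: heading 270 -> 315
LT 169: heading 315 -> 124
FD 13.3: (0,111.5) -> (-7.437,122.526) [heading=124, draw]
Final: pos=(-7.437,122.526), heading=124, 14 segment(s) drawn

Segment lengths:
  seg 1: (0,28.4) -> (0,24.4), length = 4
  seg 2: (0,24.4) -> (0,39.1), length = 14.7
  seg 3: (0,39.1) -> (0,47.4), length = 8.3
  seg 4: (0,47.4) -> (0,43.4), length = 4
  seg 5: (0,43.4) -> (0,58.1), length = 14.7
  seg 6: (0,58.1) -> (0,54.1), length = 4
  seg 7: (0,54.1) -> (0,68.8), length = 14.7
  seg 8: (0,68.8) -> (0,77.1), length = 8.3
  seg 9: (0,77.1) -> (0,73.1), length = 4
  seg 10: (0,73.1) -> (0,87.8), length = 14.7
  seg 11: (0,87.8) -> (0,83.8), length = 4
  seg 12: (0,83.8) -> (0,98.5), length = 14.7
  seg 13: (0,98.5) -> (0,111.5), length = 13
  seg 14: (0,111.5) -> (-7.437,122.526), length = 13.3
Total = 136.4

Answer: 136.4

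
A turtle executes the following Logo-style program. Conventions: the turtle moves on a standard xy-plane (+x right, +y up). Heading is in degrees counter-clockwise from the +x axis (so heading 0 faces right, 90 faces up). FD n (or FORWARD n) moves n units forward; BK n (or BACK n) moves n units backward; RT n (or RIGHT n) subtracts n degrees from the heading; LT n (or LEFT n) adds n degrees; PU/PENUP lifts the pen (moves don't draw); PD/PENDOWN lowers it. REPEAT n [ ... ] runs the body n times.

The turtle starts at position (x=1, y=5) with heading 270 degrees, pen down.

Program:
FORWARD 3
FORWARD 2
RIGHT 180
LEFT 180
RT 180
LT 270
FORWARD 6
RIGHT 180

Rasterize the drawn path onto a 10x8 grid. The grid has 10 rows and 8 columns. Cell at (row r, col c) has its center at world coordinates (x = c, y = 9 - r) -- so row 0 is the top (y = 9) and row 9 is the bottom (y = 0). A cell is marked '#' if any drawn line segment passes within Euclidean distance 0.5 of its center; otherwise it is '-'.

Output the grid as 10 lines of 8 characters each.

Answer: --------
--------
--------
--------
-#------
-#------
-#------
-#------
-#------
-#######

Derivation:
Segment 0: (1,5) -> (1,2)
Segment 1: (1,2) -> (1,0)
Segment 2: (1,0) -> (7,-0)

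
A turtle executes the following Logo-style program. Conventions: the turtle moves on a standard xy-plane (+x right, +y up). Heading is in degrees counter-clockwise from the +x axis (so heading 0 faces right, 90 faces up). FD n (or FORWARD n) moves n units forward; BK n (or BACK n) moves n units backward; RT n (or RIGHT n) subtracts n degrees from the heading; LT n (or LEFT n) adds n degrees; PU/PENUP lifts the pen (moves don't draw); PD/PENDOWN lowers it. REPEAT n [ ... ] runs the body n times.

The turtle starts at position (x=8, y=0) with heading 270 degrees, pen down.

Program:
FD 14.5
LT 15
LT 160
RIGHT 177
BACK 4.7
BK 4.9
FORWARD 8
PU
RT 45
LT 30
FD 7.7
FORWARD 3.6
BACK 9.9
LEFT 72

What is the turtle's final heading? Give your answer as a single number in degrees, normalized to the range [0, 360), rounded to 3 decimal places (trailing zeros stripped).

Answer: 325

Derivation:
Executing turtle program step by step:
Start: pos=(8,0), heading=270, pen down
FD 14.5: (8,0) -> (8,-14.5) [heading=270, draw]
LT 15: heading 270 -> 285
LT 160: heading 285 -> 85
RT 177: heading 85 -> 268
BK 4.7: (8,-14.5) -> (8.164,-9.803) [heading=268, draw]
BK 4.9: (8.164,-9.803) -> (8.335,-4.906) [heading=268, draw]
FD 8: (8.335,-4.906) -> (8.056,-12.901) [heading=268, draw]
PU: pen up
RT 45: heading 268 -> 223
LT 30: heading 223 -> 253
FD 7.7: (8.056,-12.901) -> (5.805,-20.265) [heading=253, move]
FD 3.6: (5.805,-20.265) -> (4.752,-23.707) [heading=253, move]
BK 9.9: (4.752,-23.707) -> (7.647,-14.24) [heading=253, move]
LT 72: heading 253 -> 325
Final: pos=(7.647,-14.24), heading=325, 4 segment(s) drawn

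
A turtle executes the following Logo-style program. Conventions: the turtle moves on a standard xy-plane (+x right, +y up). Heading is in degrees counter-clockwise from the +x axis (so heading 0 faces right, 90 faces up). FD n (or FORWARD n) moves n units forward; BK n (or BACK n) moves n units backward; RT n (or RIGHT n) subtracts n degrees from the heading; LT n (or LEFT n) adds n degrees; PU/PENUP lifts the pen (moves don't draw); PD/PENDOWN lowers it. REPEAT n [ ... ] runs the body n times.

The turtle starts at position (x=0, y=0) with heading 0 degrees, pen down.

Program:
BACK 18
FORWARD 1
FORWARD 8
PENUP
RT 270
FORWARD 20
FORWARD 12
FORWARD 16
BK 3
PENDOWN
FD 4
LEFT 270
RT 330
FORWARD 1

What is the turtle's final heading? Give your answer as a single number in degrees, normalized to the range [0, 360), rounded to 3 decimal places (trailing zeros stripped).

Executing turtle program step by step:
Start: pos=(0,0), heading=0, pen down
BK 18: (0,0) -> (-18,0) [heading=0, draw]
FD 1: (-18,0) -> (-17,0) [heading=0, draw]
FD 8: (-17,0) -> (-9,0) [heading=0, draw]
PU: pen up
RT 270: heading 0 -> 90
FD 20: (-9,0) -> (-9,20) [heading=90, move]
FD 12: (-9,20) -> (-9,32) [heading=90, move]
FD 16: (-9,32) -> (-9,48) [heading=90, move]
BK 3: (-9,48) -> (-9,45) [heading=90, move]
PD: pen down
FD 4: (-9,45) -> (-9,49) [heading=90, draw]
LT 270: heading 90 -> 0
RT 330: heading 0 -> 30
FD 1: (-9,49) -> (-8.134,49.5) [heading=30, draw]
Final: pos=(-8.134,49.5), heading=30, 5 segment(s) drawn

Answer: 30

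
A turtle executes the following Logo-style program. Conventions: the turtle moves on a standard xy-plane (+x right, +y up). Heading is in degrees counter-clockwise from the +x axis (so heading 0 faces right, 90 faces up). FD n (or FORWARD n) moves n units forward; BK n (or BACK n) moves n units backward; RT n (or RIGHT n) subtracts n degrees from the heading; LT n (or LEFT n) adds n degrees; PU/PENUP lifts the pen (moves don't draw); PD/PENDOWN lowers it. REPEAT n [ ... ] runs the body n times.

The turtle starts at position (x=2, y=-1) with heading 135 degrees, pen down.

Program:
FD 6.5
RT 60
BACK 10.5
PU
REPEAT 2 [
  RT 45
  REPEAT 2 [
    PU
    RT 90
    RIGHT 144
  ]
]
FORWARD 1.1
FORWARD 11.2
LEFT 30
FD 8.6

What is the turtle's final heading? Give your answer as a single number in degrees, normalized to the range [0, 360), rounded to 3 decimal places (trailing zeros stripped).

Executing turtle program step by step:
Start: pos=(2,-1), heading=135, pen down
FD 6.5: (2,-1) -> (-2.596,3.596) [heading=135, draw]
RT 60: heading 135 -> 75
BK 10.5: (-2.596,3.596) -> (-5.314,-6.546) [heading=75, draw]
PU: pen up
REPEAT 2 [
  -- iteration 1/2 --
  RT 45: heading 75 -> 30
  REPEAT 2 [
    -- iteration 1/2 --
    PU: pen up
    RT 90: heading 30 -> 300
    RT 144: heading 300 -> 156
    -- iteration 2/2 --
    PU: pen up
    RT 90: heading 156 -> 66
    RT 144: heading 66 -> 282
  ]
  -- iteration 2/2 --
  RT 45: heading 282 -> 237
  REPEAT 2 [
    -- iteration 1/2 --
    PU: pen up
    RT 90: heading 237 -> 147
    RT 144: heading 147 -> 3
    -- iteration 2/2 --
    PU: pen up
    RT 90: heading 3 -> 273
    RT 144: heading 273 -> 129
  ]
]
FD 1.1: (-5.314,-6.546) -> (-6.006,-5.691) [heading=129, move]
FD 11.2: (-6.006,-5.691) -> (-13.054,3.013) [heading=129, move]
LT 30: heading 129 -> 159
FD 8.6: (-13.054,3.013) -> (-21.083,6.095) [heading=159, move]
Final: pos=(-21.083,6.095), heading=159, 2 segment(s) drawn

Answer: 159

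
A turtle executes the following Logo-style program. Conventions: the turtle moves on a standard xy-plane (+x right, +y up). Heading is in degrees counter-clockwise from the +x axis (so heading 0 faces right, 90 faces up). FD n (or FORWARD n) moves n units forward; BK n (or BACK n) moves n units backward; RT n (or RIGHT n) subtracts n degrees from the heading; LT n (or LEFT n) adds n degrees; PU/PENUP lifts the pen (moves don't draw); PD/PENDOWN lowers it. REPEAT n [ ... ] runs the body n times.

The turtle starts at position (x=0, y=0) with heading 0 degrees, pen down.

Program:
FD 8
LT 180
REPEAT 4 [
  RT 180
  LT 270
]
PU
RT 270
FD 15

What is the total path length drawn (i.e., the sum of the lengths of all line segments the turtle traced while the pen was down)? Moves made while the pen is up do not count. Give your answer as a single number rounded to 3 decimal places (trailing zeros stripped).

Answer: 8

Derivation:
Executing turtle program step by step:
Start: pos=(0,0), heading=0, pen down
FD 8: (0,0) -> (8,0) [heading=0, draw]
LT 180: heading 0 -> 180
REPEAT 4 [
  -- iteration 1/4 --
  RT 180: heading 180 -> 0
  LT 270: heading 0 -> 270
  -- iteration 2/4 --
  RT 180: heading 270 -> 90
  LT 270: heading 90 -> 0
  -- iteration 3/4 --
  RT 180: heading 0 -> 180
  LT 270: heading 180 -> 90
  -- iteration 4/4 --
  RT 180: heading 90 -> 270
  LT 270: heading 270 -> 180
]
PU: pen up
RT 270: heading 180 -> 270
FD 15: (8,0) -> (8,-15) [heading=270, move]
Final: pos=(8,-15), heading=270, 1 segment(s) drawn

Segment lengths:
  seg 1: (0,0) -> (8,0), length = 8
Total = 8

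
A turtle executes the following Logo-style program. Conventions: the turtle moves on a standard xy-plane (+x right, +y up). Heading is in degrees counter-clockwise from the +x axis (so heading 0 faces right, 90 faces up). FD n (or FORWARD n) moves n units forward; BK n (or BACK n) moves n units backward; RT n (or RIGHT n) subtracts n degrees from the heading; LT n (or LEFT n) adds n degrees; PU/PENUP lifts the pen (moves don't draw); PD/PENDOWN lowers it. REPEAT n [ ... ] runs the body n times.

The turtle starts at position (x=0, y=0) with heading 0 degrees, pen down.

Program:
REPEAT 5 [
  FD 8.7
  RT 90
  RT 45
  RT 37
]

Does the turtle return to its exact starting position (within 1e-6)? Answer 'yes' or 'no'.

Executing turtle program step by step:
Start: pos=(0,0), heading=0, pen down
REPEAT 5 [
  -- iteration 1/5 --
  FD 8.7: (0,0) -> (8.7,0) [heading=0, draw]
  RT 90: heading 0 -> 270
  RT 45: heading 270 -> 225
  RT 37: heading 225 -> 188
  -- iteration 2/5 --
  FD 8.7: (8.7,0) -> (0.085,-1.211) [heading=188, draw]
  RT 90: heading 188 -> 98
  RT 45: heading 98 -> 53
  RT 37: heading 53 -> 16
  -- iteration 3/5 --
  FD 8.7: (0.085,-1.211) -> (8.448,1.187) [heading=16, draw]
  RT 90: heading 16 -> 286
  RT 45: heading 286 -> 241
  RT 37: heading 241 -> 204
  -- iteration 4/5 --
  FD 8.7: (8.448,1.187) -> (0.5,-2.351) [heading=204, draw]
  RT 90: heading 204 -> 114
  RT 45: heading 114 -> 69
  RT 37: heading 69 -> 32
  -- iteration 5/5 --
  FD 8.7: (0.5,-2.351) -> (7.878,2.259) [heading=32, draw]
  RT 90: heading 32 -> 302
  RT 45: heading 302 -> 257
  RT 37: heading 257 -> 220
]
Final: pos=(7.878,2.259), heading=220, 5 segment(s) drawn

Start position: (0, 0)
Final position: (7.878, 2.259)
Distance = 8.195; >= 1e-6 -> NOT closed

Answer: no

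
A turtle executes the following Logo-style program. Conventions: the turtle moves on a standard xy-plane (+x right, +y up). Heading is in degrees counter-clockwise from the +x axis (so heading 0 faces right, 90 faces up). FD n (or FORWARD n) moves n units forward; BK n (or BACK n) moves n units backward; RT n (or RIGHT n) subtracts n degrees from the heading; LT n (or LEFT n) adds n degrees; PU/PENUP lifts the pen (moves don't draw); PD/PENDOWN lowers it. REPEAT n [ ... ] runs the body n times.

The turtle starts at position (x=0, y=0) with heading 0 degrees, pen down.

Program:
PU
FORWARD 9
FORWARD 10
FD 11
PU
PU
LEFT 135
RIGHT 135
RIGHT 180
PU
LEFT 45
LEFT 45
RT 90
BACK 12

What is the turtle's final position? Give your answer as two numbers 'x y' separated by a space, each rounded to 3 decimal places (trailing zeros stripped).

Executing turtle program step by step:
Start: pos=(0,0), heading=0, pen down
PU: pen up
FD 9: (0,0) -> (9,0) [heading=0, move]
FD 10: (9,0) -> (19,0) [heading=0, move]
FD 11: (19,0) -> (30,0) [heading=0, move]
PU: pen up
PU: pen up
LT 135: heading 0 -> 135
RT 135: heading 135 -> 0
RT 180: heading 0 -> 180
PU: pen up
LT 45: heading 180 -> 225
LT 45: heading 225 -> 270
RT 90: heading 270 -> 180
BK 12: (30,0) -> (42,0) [heading=180, move]
Final: pos=(42,0), heading=180, 0 segment(s) drawn

Answer: 42 0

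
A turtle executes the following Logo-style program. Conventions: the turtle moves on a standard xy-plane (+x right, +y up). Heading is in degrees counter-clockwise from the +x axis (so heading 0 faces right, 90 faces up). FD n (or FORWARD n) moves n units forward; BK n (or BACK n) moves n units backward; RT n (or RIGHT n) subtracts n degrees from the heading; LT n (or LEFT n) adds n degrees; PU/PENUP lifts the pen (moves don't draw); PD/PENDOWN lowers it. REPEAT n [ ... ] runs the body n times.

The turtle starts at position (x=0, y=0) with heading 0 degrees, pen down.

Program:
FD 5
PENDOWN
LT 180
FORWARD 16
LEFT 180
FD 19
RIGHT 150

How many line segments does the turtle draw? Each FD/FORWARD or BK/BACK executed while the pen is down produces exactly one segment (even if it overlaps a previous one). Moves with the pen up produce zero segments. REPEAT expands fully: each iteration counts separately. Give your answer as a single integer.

Answer: 3

Derivation:
Executing turtle program step by step:
Start: pos=(0,0), heading=0, pen down
FD 5: (0,0) -> (5,0) [heading=0, draw]
PD: pen down
LT 180: heading 0 -> 180
FD 16: (5,0) -> (-11,0) [heading=180, draw]
LT 180: heading 180 -> 0
FD 19: (-11,0) -> (8,0) [heading=0, draw]
RT 150: heading 0 -> 210
Final: pos=(8,0), heading=210, 3 segment(s) drawn
Segments drawn: 3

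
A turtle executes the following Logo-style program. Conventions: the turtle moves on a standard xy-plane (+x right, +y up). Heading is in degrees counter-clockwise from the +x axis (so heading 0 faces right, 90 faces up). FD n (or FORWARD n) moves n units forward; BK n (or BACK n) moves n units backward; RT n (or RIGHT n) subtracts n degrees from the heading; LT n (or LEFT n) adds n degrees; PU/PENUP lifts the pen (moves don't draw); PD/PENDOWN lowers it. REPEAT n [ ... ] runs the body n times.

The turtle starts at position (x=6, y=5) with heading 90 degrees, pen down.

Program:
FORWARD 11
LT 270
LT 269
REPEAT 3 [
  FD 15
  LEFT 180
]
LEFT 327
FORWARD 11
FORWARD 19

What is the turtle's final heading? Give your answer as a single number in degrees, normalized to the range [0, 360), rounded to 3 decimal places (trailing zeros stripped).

Answer: 56

Derivation:
Executing turtle program step by step:
Start: pos=(6,5), heading=90, pen down
FD 11: (6,5) -> (6,16) [heading=90, draw]
LT 270: heading 90 -> 0
LT 269: heading 0 -> 269
REPEAT 3 [
  -- iteration 1/3 --
  FD 15: (6,16) -> (5.738,1.002) [heading=269, draw]
  LT 180: heading 269 -> 89
  -- iteration 2/3 --
  FD 15: (5.738,1.002) -> (6,16) [heading=89, draw]
  LT 180: heading 89 -> 269
  -- iteration 3/3 --
  FD 15: (6,16) -> (5.738,1.002) [heading=269, draw]
  LT 180: heading 269 -> 89
]
LT 327: heading 89 -> 56
FD 11: (5.738,1.002) -> (11.889,10.122) [heading=56, draw]
FD 19: (11.889,10.122) -> (22.514,25.873) [heading=56, draw]
Final: pos=(22.514,25.873), heading=56, 6 segment(s) drawn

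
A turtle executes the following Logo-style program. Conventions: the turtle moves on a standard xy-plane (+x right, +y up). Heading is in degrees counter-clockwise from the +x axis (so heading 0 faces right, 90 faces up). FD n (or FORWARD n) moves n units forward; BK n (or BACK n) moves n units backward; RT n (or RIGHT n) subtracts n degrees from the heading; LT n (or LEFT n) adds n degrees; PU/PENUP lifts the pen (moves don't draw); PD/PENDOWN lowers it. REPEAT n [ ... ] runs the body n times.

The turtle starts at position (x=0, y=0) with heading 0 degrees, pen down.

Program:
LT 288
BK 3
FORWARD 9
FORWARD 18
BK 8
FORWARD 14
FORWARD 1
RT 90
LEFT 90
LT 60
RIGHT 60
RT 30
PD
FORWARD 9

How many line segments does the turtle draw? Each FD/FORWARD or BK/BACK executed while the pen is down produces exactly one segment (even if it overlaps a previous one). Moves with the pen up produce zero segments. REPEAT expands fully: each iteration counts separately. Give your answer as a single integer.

Answer: 7

Derivation:
Executing turtle program step by step:
Start: pos=(0,0), heading=0, pen down
LT 288: heading 0 -> 288
BK 3: (0,0) -> (-0.927,2.853) [heading=288, draw]
FD 9: (-0.927,2.853) -> (1.854,-5.706) [heading=288, draw]
FD 18: (1.854,-5.706) -> (7.416,-22.825) [heading=288, draw]
BK 8: (7.416,-22.825) -> (4.944,-15.217) [heading=288, draw]
FD 14: (4.944,-15.217) -> (9.271,-28.532) [heading=288, draw]
FD 1: (9.271,-28.532) -> (9.58,-29.483) [heading=288, draw]
RT 90: heading 288 -> 198
LT 90: heading 198 -> 288
LT 60: heading 288 -> 348
RT 60: heading 348 -> 288
RT 30: heading 288 -> 258
PD: pen down
FD 9: (9.58,-29.483) -> (7.708,-38.286) [heading=258, draw]
Final: pos=(7.708,-38.286), heading=258, 7 segment(s) drawn
Segments drawn: 7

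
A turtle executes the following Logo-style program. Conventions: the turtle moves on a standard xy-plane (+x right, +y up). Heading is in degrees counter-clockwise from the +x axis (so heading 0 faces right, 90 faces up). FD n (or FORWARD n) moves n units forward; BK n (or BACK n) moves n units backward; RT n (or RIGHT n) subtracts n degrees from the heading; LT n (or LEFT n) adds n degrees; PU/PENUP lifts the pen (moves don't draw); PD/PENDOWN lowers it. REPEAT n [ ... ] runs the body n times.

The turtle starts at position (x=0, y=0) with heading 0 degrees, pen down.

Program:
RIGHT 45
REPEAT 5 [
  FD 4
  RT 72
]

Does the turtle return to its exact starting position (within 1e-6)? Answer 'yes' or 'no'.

Executing turtle program step by step:
Start: pos=(0,0), heading=0, pen down
RT 45: heading 0 -> 315
REPEAT 5 [
  -- iteration 1/5 --
  FD 4: (0,0) -> (2.828,-2.828) [heading=315, draw]
  RT 72: heading 315 -> 243
  -- iteration 2/5 --
  FD 4: (2.828,-2.828) -> (1.012,-6.392) [heading=243, draw]
  RT 72: heading 243 -> 171
  -- iteration 3/5 --
  FD 4: (1.012,-6.392) -> (-2.938,-5.767) [heading=171, draw]
  RT 72: heading 171 -> 99
  -- iteration 4/5 --
  FD 4: (-2.938,-5.767) -> (-3.564,-1.816) [heading=99, draw]
  RT 72: heading 99 -> 27
  -- iteration 5/5 --
  FD 4: (-3.564,-1.816) -> (0,0) [heading=27, draw]
  RT 72: heading 27 -> 315
]
Final: pos=(0,0), heading=315, 5 segment(s) drawn

Start position: (0, 0)
Final position: (0, 0)
Distance = 0; < 1e-6 -> CLOSED

Answer: yes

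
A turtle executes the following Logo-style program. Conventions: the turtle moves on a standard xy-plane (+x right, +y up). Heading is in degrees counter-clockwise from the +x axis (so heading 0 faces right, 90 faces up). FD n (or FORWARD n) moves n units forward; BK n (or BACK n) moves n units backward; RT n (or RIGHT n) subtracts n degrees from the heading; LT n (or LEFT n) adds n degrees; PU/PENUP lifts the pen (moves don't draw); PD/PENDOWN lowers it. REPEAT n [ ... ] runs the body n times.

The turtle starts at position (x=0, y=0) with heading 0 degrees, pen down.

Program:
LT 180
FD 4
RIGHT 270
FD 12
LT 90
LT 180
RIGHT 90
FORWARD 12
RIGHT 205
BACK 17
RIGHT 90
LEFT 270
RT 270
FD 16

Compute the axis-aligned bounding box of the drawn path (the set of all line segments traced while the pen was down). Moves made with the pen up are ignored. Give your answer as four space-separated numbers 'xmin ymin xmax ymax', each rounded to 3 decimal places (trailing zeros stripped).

Executing turtle program step by step:
Start: pos=(0,0), heading=0, pen down
LT 180: heading 0 -> 180
FD 4: (0,0) -> (-4,0) [heading=180, draw]
RT 270: heading 180 -> 270
FD 12: (-4,0) -> (-4,-12) [heading=270, draw]
LT 90: heading 270 -> 0
LT 180: heading 0 -> 180
RT 90: heading 180 -> 90
FD 12: (-4,-12) -> (-4,0) [heading=90, draw]
RT 205: heading 90 -> 245
BK 17: (-4,0) -> (3.185,15.407) [heading=245, draw]
RT 90: heading 245 -> 155
LT 270: heading 155 -> 65
RT 270: heading 65 -> 155
FD 16: (3.185,15.407) -> (-11.316,22.169) [heading=155, draw]
Final: pos=(-11.316,22.169), heading=155, 5 segment(s) drawn

Segment endpoints: x in {-11.316, -4, -4, -4, 0, 3.185}, y in {-12, 0, 0, 15.407, 22.169}
xmin=-11.316, ymin=-12, xmax=3.185, ymax=22.169

Answer: -11.316 -12 3.185 22.169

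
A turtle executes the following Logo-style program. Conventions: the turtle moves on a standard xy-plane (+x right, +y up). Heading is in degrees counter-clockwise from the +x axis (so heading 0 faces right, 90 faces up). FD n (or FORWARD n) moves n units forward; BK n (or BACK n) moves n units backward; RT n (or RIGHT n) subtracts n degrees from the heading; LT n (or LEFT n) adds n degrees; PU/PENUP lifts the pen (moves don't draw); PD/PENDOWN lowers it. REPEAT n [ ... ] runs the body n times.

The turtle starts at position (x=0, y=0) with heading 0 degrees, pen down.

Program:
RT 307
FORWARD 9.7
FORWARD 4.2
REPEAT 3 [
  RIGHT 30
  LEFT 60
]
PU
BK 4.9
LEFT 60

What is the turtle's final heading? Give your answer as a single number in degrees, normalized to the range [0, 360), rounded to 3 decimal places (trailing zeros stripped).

Answer: 203

Derivation:
Executing turtle program step by step:
Start: pos=(0,0), heading=0, pen down
RT 307: heading 0 -> 53
FD 9.7: (0,0) -> (5.838,7.747) [heading=53, draw]
FD 4.2: (5.838,7.747) -> (8.365,11.101) [heading=53, draw]
REPEAT 3 [
  -- iteration 1/3 --
  RT 30: heading 53 -> 23
  LT 60: heading 23 -> 83
  -- iteration 2/3 --
  RT 30: heading 83 -> 53
  LT 60: heading 53 -> 113
  -- iteration 3/3 --
  RT 30: heading 113 -> 83
  LT 60: heading 83 -> 143
]
PU: pen up
BK 4.9: (8.365,11.101) -> (12.279,8.152) [heading=143, move]
LT 60: heading 143 -> 203
Final: pos=(12.279,8.152), heading=203, 2 segment(s) drawn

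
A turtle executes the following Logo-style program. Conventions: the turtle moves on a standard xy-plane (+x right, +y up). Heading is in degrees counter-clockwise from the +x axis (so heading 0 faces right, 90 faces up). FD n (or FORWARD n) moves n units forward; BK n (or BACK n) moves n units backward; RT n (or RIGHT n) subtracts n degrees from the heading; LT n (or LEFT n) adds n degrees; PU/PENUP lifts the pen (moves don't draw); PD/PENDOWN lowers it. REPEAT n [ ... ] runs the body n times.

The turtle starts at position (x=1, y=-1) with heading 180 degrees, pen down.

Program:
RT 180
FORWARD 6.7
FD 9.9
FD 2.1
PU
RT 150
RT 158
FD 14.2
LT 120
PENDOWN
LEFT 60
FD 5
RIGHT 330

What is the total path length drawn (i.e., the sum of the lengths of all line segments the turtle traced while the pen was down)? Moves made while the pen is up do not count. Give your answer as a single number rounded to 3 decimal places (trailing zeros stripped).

Executing turtle program step by step:
Start: pos=(1,-1), heading=180, pen down
RT 180: heading 180 -> 0
FD 6.7: (1,-1) -> (7.7,-1) [heading=0, draw]
FD 9.9: (7.7,-1) -> (17.6,-1) [heading=0, draw]
FD 2.1: (17.6,-1) -> (19.7,-1) [heading=0, draw]
PU: pen up
RT 150: heading 0 -> 210
RT 158: heading 210 -> 52
FD 14.2: (19.7,-1) -> (28.442,10.19) [heading=52, move]
LT 120: heading 52 -> 172
PD: pen down
LT 60: heading 172 -> 232
FD 5: (28.442,10.19) -> (25.364,6.25) [heading=232, draw]
RT 330: heading 232 -> 262
Final: pos=(25.364,6.25), heading=262, 4 segment(s) drawn

Segment lengths:
  seg 1: (1,-1) -> (7.7,-1), length = 6.7
  seg 2: (7.7,-1) -> (17.6,-1), length = 9.9
  seg 3: (17.6,-1) -> (19.7,-1), length = 2.1
  seg 4: (28.442,10.19) -> (25.364,6.25), length = 5
Total = 23.7

Answer: 23.7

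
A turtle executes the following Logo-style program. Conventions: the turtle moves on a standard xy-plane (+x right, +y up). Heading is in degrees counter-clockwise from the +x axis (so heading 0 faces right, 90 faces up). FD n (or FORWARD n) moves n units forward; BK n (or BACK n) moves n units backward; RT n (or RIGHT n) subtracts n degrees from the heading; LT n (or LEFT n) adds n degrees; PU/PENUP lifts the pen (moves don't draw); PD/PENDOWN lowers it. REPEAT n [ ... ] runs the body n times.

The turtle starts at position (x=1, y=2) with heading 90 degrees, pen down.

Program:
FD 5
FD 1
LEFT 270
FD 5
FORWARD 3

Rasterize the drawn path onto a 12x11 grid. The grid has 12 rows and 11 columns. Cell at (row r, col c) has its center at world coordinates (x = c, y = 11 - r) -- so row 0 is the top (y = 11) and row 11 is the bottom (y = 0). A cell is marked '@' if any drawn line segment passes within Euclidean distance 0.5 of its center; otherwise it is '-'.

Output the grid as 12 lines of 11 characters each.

Answer: -----------
-----------
-----------
-@@@@@@@@@-
-@---------
-@---------
-@---------
-@---------
-@---------
-@---------
-----------
-----------

Derivation:
Segment 0: (1,2) -> (1,7)
Segment 1: (1,7) -> (1,8)
Segment 2: (1,8) -> (6,8)
Segment 3: (6,8) -> (9,8)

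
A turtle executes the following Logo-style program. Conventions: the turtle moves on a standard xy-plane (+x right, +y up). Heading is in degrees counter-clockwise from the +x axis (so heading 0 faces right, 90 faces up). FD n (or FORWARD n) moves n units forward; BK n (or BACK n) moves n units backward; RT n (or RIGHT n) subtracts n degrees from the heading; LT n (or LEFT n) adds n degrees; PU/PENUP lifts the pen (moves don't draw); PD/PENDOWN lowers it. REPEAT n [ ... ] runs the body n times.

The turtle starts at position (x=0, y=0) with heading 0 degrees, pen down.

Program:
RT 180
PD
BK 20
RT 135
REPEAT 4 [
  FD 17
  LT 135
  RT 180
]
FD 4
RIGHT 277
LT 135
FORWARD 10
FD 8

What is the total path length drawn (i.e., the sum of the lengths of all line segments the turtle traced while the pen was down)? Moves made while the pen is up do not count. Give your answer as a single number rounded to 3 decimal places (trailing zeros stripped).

Answer: 110

Derivation:
Executing turtle program step by step:
Start: pos=(0,0), heading=0, pen down
RT 180: heading 0 -> 180
PD: pen down
BK 20: (0,0) -> (20,0) [heading=180, draw]
RT 135: heading 180 -> 45
REPEAT 4 [
  -- iteration 1/4 --
  FD 17: (20,0) -> (32.021,12.021) [heading=45, draw]
  LT 135: heading 45 -> 180
  RT 180: heading 180 -> 0
  -- iteration 2/4 --
  FD 17: (32.021,12.021) -> (49.021,12.021) [heading=0, draw]
  LT 135: heading 0 -> 135
  RT 180: heading 135 -> 315
  -- iteration 3/4 --
  FD 17: (49.021,12.021) -> (61.042,0) [heading=315, draw]
  LT 135: heading 315 -> 90
  RT 180: heading 90 -> 270
  -- iteration 4/4 --
  FD 17: (61.042,0) -> (61.042,-17) [heading=270, draw]
  LT 135: heading 270 -> 45
  RT 180: heading 45 -> 225
]
FD 4: (61.042,-17) -> (58.213,-19.828) [heading=225, draw]
RT 277: heading 225 -> 308
LT 135: heading 308 -> 83
FD 10: (58.213,-19.828) -> (59.432,-9.903) [heading=83, draw]
FD 8: (59.432,-9.903) -> (60.407,-1.963) [heading=83, draw]
Final: pos=(60.407,-1.963), heading=83, 8 segment(s) drawn

Segment lengths:
  seg 1: (0,0) -> (20,0), length = 20
  seg 2: (20,0) -> (32.021,12.021), length = 17
  seg 3: (32.021,12.021) -> (49.021,12.021), length = 17
  seg 4: (49.021,12.021) -> (61.042,0), length = 17
  seg 5: (61.042,0) -> (61.042,-17), length = 17
  seg 6: (61.042,-17) -> (58.213,-19.828), length = 4
  seg 7: (58.213,-19.828) -> (59.432,-9.903), length = 10
  seg 8: (59.432,-9.903) -> (60.407,-1.963), length = 8
Total = 110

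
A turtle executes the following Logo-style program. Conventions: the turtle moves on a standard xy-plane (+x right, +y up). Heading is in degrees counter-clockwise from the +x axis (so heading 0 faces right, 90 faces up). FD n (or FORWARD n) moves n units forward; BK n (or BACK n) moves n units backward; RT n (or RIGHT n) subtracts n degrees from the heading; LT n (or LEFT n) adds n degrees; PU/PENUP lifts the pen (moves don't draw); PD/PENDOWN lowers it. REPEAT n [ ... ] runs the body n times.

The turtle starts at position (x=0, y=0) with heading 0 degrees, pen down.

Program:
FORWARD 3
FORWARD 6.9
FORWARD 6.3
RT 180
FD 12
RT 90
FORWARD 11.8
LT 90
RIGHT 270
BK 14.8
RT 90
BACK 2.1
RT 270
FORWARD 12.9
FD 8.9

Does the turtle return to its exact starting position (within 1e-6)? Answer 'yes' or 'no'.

Answer: no

Derivation:
Executing turtle program step by step:
Start: pos=(0,0), heading=0, pen down
FD 3: (0,0) -> (3,0) [heading=0, draw]
FD 6.9: (3,0) -> (9.9,0) [heading=0, draw]
FD 6.3: (9.9,0) -> (16.2,0) [heading=0, draw]
RT 180: heading 0 -> 180
FD 12: (16.2,0) -> (4.2,0) [heading=180, draw]
RT 90: heading 180 -> 90
FD 11.8: (4.2,0) -> (4.2,11.8) [heading=90, draw]
LT 90: heading 90 -> 180
RT 270: heading 180 -> 270
BK 14.8: (4.2,11.8) -> (4.2,26.6) [heading=270, draw]
RT 90: heading 270 -> 180
BK 2.1: (4.2,26.6) -> (6.3,26.6) [heading=180, draw]
RT 270: heading 180 -> 270
FD 12.9: (6.3,26.6) -> (6.3,13.7) [heading=270, draw]
FD 8.9: (6.3,13.7) -> (6.3,4.8) [heading=270, draw]
Final: pos=(6.3,4.8), heading=270, 9 segment(s) drawn

Start position: (0, 0)
Final position: (6.3, 4.8)
Distance = 7.92; >= 1e-6 -> NOT closed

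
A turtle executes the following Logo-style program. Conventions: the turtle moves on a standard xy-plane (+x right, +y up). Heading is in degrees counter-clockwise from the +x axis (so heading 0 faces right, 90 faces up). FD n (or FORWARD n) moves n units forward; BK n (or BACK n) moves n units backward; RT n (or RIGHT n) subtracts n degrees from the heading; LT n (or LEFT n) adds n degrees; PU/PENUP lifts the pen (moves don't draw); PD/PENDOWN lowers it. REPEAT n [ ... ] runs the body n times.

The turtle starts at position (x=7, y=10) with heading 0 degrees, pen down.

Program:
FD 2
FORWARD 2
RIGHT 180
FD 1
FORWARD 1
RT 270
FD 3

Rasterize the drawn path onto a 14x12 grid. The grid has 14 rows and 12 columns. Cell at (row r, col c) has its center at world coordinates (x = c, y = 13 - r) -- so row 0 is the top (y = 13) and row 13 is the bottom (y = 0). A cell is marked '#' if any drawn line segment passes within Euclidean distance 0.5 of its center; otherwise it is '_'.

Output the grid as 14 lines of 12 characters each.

Segment 0: (7,10) -> (9,10)
Segment 1: (9,10) -> (11,10)
Segment 2: (11,10) -> (10,10)
Segment 3: (10,10) -> (9,10)
Segment 4: (9,10) -> (9,7)

Answer: ____________
____________
____________
_______#####
_________#__
_________#__
_________#__
____________
____________
____________
____________
____________
____________
____________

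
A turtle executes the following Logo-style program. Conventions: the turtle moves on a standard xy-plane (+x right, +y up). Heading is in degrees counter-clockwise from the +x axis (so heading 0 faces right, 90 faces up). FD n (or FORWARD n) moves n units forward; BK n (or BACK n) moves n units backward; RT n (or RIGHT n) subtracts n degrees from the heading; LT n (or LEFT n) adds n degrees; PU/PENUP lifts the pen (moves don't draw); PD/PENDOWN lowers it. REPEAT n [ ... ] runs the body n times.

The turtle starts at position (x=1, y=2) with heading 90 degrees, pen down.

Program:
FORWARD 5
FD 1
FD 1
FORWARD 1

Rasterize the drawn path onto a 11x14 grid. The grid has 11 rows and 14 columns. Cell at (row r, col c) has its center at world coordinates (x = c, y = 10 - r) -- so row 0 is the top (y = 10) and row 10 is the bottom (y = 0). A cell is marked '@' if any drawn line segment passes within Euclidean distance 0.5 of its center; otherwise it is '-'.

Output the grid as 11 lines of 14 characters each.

Segment 0: (1,2) -> (1,7)
Segment 1: (1,7) -> (1,8)
Segment 2: (1,8) -> (1,9)
Segment 3: (1,9) -> (1,10)

Answer: -@------------
-@------------
-@------------
-@------------
-@------------
-@------------
-@------------
-@------------
-@------------
--------------
--------------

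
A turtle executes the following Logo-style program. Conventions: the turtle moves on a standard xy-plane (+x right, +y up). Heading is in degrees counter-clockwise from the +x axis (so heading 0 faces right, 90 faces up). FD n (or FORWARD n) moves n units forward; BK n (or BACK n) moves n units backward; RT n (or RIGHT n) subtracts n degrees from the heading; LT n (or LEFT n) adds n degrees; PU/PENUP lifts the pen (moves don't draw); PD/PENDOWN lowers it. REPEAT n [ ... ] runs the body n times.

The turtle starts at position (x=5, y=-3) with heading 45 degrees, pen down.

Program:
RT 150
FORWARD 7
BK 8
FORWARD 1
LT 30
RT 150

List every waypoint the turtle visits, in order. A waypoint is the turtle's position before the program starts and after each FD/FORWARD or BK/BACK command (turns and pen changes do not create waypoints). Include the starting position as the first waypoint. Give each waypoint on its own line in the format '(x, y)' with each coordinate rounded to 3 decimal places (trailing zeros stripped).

Answer: (5, -3)
(3.188, -9.761)
(5.259, -2.034)
(5, -3)

Derivation:
Executing turtle program step by step:
Start: pos=(5,-3), heading=45, pen down
RT 150: heading 45 -> 255
FD 7: (5,-3) -> (3.188,-9.761) [heading=255, draw]
BK 8: (3.188,-9.761) -> (5.259,-2.034) [heading=255, draw]
FD 1: (5.259,-2.034) -> (5,-3) [heading=255, draw]
LT 30: heading 255 -> 285
RT 150: heading 285 -> 135
Final: pos=(5,-3), heading=135, 3 segment(s) drawn
Waypoints (4 total):
(5, -3)
(3.188, -9.761)
(5.259, -2.034)
(5, -3)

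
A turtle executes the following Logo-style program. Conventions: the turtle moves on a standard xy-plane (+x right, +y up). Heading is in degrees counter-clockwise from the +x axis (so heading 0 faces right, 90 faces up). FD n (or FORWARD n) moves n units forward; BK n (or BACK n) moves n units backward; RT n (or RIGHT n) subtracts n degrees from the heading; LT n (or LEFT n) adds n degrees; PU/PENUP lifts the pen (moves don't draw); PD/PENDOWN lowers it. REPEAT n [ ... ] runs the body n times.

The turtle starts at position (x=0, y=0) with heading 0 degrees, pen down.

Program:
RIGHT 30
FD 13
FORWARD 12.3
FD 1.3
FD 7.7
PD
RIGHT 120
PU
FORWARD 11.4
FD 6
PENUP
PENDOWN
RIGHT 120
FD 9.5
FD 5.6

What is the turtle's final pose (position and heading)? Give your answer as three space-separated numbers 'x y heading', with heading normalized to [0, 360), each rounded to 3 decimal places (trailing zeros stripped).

Answer: 14.636 -10.75 90

Derivation:
Executing turtle program step by step:
Start: pos=(0,0), heading=0, pen down
RT 30: heading 0 -> 330
FD 13: (0,0) -> (11.258,-6.5) [heading=330, draw]
FD 12.3: (11.258,-6.5) -> (21.91,-12.65) [heading=330, draw]
FD 1.3: (21.91,-12.65) -> (23.036,-13.3) [heading=330, draw]
FD 7.7: (23.036,-13.3) -> (29.705,-17.15) [heading=330, draw]
PD: pen down
RT 120: heading 330 -> 210
PU: pen up
FD 11.4: (29.705,-17.15) -> (19.832,-22.85) [heading=210, move]
FD 6: (19.832,-22.85) -> (14.636,-25.85) [heading=210, move]
PU: pen up
PD: pen down
RT 120: heading 210 -> 90
FD 9.5: (14.636,-25.85) -> (14.636,-16.35) [heading=90, draw]
FD 5.6: (14.636,-16.35) -> (14.636,-10.75) [heading=90, draw]
Final: pos=(14.636,-10.75), heading=90, 6 segment(s) drawn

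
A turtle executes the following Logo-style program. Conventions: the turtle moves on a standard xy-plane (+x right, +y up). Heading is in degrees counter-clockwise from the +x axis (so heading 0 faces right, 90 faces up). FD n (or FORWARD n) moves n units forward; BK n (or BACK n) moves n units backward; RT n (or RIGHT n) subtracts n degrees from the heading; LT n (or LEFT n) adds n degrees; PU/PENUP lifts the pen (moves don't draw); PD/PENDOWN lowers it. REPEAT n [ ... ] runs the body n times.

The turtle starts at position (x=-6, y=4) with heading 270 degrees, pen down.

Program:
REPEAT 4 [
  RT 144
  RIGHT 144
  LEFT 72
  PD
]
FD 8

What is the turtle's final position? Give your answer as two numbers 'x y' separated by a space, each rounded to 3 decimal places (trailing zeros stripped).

Executing turtle program step by step:
Start: pos=(-6,4), heading=270, pen down
REPEAT 4 [
  -- iteration 1/4 --
  RT 144: heading 270 -> 126
  RT 144: heading 126 -> 342
  LT 72: heading 342 -> 54
  PD: pen down
  -- iteration 2/4 --
  RT 144: heading 54 -> 270
  RT 144: heading 270 -> 126
  LT 72: heading 126 -> 198
  PD: pen down
  -- iteration 3/4 --
  RT 144: heading 198 -> 54
  RT 144: heading 54 -> 270
  LT 72: heading 270 -> 342
  PD: pen down
  -- iteration 4/4 --
  RT 144: heading 342 -> 198
  RT 144: heading 198 -> 54
  LT 72: heading 54 -> 126
  PD: pen down
]
FD 8: (-6,4) -> (-10.702,10.472) [heading=126, draw]
Final: pos=(-10.702,10.472), heading=126, 1 segment(s) drawn

Answer: -10.702 10.472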